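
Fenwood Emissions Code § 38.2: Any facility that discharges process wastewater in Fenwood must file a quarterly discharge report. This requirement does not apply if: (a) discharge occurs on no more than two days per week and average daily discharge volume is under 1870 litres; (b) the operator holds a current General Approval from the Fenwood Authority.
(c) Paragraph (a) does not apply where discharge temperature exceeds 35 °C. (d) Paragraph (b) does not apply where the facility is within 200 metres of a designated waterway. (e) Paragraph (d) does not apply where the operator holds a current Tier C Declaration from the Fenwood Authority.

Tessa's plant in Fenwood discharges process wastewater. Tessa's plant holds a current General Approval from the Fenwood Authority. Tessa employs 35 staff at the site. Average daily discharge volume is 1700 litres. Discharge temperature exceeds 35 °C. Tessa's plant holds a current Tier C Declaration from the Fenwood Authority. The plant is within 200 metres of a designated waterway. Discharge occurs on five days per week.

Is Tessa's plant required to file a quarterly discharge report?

No — exception (b) applies; Tessa's plant is not required to file a quarterly discharge report.

Exception (a) does not apply: discharge occurs on five days per week.
Exception (b)'s conditions are all satisfied: a current General Approval is held. Considering the limiting provisions: (d) would limit (b) — the plant is within 200 m of a designated waterway — but (e) sets (d) aside: (e) is triggered — a current Tier C Declaration is held. Exception (b) stands.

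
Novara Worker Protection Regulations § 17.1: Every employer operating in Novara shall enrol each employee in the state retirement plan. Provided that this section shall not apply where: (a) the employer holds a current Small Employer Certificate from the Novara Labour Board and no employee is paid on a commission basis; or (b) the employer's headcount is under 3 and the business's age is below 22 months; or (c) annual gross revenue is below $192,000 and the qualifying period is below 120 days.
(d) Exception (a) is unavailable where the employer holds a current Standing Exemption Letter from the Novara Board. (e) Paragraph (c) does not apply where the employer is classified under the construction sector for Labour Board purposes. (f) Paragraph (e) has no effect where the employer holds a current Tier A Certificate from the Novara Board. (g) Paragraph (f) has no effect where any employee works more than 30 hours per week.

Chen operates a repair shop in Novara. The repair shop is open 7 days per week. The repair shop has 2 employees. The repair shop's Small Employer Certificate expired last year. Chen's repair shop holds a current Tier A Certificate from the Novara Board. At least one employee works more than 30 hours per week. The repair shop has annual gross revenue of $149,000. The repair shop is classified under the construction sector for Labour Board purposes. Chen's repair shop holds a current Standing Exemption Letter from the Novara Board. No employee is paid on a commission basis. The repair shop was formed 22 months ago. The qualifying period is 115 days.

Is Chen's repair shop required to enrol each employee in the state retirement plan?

Exception (a) does not apply: the Small Employer Certificate has expired.
Exception (b) requires that the business's age is below 22 months; but the business's age is 22 months, not below 22 months, so (b) is unavailable.
Exception (c) is satisfied on its face — annual gross revenue is $149,000, below the $192,000 limit; the qualifying period is 115 days, below the 120 days limit. Turning to paragraphs (e)–(g): (e) operates against (c): the repair shop is classified under the construction sector. (f) is engaged (a current Tier A Certificate is held), but is displaced by (g): (g) operates against (f): at least one employee exceeds 30 hours/week. (c) is therefore removed.
No exception is made out. Chen's repair shop falls within the general rule.

Yes — Chen's repair shop must enrol each employee in the state retirement plan.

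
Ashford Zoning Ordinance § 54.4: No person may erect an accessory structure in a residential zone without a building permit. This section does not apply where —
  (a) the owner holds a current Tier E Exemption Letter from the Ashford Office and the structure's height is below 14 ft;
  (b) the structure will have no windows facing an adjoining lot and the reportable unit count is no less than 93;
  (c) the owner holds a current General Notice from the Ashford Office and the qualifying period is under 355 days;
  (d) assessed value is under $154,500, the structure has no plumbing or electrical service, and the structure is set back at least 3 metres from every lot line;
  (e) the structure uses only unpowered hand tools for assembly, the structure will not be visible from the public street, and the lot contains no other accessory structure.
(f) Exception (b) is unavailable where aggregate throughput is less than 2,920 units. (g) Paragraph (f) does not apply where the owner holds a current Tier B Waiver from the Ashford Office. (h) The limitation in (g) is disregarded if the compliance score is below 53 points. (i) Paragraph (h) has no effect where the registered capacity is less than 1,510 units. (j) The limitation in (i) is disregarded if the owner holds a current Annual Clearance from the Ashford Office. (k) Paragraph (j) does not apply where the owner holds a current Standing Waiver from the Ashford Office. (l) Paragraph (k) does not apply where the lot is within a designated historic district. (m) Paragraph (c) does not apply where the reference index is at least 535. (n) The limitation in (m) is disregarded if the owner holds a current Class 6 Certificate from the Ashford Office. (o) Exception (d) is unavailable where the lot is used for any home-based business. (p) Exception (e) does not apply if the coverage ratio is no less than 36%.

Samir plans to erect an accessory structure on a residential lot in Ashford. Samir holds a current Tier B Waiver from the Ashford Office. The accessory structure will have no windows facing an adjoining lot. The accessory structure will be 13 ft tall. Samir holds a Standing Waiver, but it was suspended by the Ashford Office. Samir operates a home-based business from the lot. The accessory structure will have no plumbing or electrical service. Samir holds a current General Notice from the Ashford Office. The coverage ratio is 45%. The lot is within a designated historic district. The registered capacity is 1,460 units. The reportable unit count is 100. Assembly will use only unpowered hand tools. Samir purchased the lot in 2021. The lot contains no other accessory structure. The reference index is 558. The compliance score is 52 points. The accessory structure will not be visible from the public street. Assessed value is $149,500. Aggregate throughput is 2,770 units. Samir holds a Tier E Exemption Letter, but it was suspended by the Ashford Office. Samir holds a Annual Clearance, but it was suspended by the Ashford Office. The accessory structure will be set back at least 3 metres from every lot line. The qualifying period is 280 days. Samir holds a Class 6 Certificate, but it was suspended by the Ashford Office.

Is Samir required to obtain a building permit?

Exception (a) does not apply: no current Tier E Exemption Letter is held.
Exception (b) is satisfied on its face — no windows face an adjoining lot; the reportable unit count is 100, meeting the 93 threshold. As to paragraphs (f)–(l): (f) applies (aggregate throughput is 2,770 units, less than the 2,920 units limit), but is overridden by (g): (g) operates against (f): a current Tier B Waiver is held. (h) applies (the compliance score is 52 points, below the 53 points limit), but is set aside by (i): (i) operates — the registered capacity is 1,460 units, less than the 1,510 units limit. (j) is inapplicable (there is no Annual Clearance in force), so (i) stands. So (b) applies.
Exception (c)'s conditions are all satisfied: a current General Notice is held; the qualifying period is 280 days, under the 355 days limit. But: (m) operates against (c): the reference index is 558, meeting the 535 threshold. (n), which would lift (m), does not operate here — no current Class 6 Certificate is held. So (c) is unavailable.
All of (d)'s requirements are met (assessed value is $149,500, under the $154,500 limit; there is no plumbing or electrical service; the setback is at least 3 m on every side). But applying paragraph (o): (o) applies — a home-based business operates on the lot. So (d) is unavailable.
Exception (e)'s conditions are all satisfied: assembly uses only hand tools; the structure will not be visible from the street; the lot has no other accessory structure. But: (p) operates against (e): the coverage ratio is 45%, meeting the 36% threshold. (e) is therefore removed.

No — exception (b) applies; Samir does not need a building permit.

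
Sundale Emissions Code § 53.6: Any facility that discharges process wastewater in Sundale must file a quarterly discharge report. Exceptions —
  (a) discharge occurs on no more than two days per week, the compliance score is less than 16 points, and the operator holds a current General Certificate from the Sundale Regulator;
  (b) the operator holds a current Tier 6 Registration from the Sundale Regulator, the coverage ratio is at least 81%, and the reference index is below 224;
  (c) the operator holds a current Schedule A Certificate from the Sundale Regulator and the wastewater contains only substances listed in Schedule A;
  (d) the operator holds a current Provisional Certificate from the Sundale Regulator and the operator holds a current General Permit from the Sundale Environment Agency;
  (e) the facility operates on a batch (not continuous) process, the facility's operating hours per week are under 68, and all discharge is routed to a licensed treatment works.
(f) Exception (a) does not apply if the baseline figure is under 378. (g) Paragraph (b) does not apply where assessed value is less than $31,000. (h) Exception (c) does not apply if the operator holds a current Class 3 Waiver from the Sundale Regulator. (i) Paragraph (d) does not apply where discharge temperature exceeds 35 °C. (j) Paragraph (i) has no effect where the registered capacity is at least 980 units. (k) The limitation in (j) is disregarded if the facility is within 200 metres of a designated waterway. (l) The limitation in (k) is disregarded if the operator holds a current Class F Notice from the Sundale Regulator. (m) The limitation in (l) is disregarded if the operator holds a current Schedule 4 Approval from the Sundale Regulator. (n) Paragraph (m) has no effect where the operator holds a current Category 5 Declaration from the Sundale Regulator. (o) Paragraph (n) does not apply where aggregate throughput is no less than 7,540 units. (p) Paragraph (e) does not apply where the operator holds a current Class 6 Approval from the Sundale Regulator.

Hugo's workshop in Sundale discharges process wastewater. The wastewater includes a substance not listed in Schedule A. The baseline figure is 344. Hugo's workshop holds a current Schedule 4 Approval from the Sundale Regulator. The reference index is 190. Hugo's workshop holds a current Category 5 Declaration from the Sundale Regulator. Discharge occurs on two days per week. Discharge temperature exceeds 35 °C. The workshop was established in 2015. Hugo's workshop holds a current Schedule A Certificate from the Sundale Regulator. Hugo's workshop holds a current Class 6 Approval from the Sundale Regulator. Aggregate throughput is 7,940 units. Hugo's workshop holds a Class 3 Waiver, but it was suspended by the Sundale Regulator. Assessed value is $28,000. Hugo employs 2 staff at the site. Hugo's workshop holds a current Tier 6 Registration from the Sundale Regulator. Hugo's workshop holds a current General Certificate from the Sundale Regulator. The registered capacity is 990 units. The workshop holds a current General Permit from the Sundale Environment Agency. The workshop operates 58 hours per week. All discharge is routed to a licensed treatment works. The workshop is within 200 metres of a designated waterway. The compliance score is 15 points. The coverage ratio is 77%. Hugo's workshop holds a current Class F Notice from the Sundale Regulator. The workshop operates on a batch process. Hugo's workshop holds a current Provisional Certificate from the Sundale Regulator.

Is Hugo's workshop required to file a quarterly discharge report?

Exception (a)'s conditions are all satisfied: discharge occurs on no more than two days per week; the compliance score is 15 points, less than the 16 points limit; a current General Certificate is held. Turning to paragraph (f): (f) operates against (a): the baseline figure is 344, under the 378 limit. (a) is therefore removed.
Exception (b) fails — the coverage ratio is 77%, short of 81%.
Exception (c) requires that the wastewater contains only substances listed in Schedule A; but the wastewater includes a non-Schedule-A substance, so (c) is unavailable.
All of (d)'s requirements are met (a current Provisional Certificate is held; a current General Permit is held). However, paragraphs (i)–(o) must be considered: (i) operates against (d): discharge temperature exceeds 35 °C. (j) would limit (i) — the registered capacity is 990 units, meeting the 980 units threshold — but (k) sets (j) aside: (k) operates — the workshop is within 200 m of a designated waterway. (l) would limit (k) — a current Class F Notice is held — but (m) sets (l) aside: (m) operates against (l): a current Schedule 4 Approval is held. (n) would limit (m) — a current Category 5 Declaration is held — but (o) sets (n) aside: (o) operates against (n): aggregate throughput is 7,940 units, meeting the 7,540 units threshold. So (d) is unavailable.
Exception (e): the facility operates on a batch process; the facility's operating hours per week are 58, under the 68 limit; discharge is routed to a licensed treatment works — every condition holds. Turning to paragraph (p): (p) operates against (e): a current Class 6 Approval is held. (e) is therefore removed.
No exception applies. The general rule governs.

Yes — Hugo's workshop must file a quarterly discharge report.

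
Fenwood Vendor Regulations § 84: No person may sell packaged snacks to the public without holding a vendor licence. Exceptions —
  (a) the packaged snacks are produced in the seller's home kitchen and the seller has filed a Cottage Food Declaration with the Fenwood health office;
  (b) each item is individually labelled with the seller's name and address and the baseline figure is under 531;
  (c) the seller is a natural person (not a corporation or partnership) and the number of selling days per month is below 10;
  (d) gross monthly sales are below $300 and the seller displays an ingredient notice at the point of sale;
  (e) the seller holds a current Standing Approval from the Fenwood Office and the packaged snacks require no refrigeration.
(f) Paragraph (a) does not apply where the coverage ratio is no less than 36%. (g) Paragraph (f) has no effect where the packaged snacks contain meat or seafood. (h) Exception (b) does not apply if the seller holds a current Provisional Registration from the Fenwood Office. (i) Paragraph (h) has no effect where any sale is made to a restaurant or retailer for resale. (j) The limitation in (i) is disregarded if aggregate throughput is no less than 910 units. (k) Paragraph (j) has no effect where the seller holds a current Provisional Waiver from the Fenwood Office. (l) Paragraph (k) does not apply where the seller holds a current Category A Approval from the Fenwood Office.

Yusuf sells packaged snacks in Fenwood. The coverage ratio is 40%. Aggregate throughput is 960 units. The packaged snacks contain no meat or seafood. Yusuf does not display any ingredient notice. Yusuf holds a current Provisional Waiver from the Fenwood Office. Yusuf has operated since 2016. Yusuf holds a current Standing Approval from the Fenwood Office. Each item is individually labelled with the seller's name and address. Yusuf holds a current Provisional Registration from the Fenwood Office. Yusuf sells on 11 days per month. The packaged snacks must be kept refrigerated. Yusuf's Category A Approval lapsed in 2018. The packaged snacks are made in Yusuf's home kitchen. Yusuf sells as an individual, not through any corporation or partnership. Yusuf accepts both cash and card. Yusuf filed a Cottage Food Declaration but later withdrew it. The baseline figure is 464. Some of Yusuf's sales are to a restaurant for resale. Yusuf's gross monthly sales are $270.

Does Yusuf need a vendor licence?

Exception (a) requires that the seller has filed a Cottage Food Declaration with the Fenwood health office; but the Cottage Food Declaration was withdrawn, so (a) is unavailable.
All of (b)'s requirements are met (items are individually labelled; the baseline figure is 464, under the 531 limit). Applying paragraphs (h)–(l): (h) would limit (b) — a current Provisional Registration is held — but (i) sets (h) aside: (i) operates against (h): some sales are to a restaurant for resale. (j) would limit (i) — aggregate throughput is 960 units, meeting the 910 units threshold — but (k) sets (j) aside: (k) operates — a current Provisional Waiver is held. (l), which would lift (k), does not operate here — no current Category A Approval is held. (b) remains available.
Exception (c) requires that the number of selling days per month is below 10; but the number of selling days per month is 11, not below 10, so (c) is unavailable.
Exception (d) does not apply: no ingredient notice is displayed.
Exception (e) does not apply: the packaged snacks require refrigeration.

No — exception (b) applies; Yusuf is not required to hold a vendor licence.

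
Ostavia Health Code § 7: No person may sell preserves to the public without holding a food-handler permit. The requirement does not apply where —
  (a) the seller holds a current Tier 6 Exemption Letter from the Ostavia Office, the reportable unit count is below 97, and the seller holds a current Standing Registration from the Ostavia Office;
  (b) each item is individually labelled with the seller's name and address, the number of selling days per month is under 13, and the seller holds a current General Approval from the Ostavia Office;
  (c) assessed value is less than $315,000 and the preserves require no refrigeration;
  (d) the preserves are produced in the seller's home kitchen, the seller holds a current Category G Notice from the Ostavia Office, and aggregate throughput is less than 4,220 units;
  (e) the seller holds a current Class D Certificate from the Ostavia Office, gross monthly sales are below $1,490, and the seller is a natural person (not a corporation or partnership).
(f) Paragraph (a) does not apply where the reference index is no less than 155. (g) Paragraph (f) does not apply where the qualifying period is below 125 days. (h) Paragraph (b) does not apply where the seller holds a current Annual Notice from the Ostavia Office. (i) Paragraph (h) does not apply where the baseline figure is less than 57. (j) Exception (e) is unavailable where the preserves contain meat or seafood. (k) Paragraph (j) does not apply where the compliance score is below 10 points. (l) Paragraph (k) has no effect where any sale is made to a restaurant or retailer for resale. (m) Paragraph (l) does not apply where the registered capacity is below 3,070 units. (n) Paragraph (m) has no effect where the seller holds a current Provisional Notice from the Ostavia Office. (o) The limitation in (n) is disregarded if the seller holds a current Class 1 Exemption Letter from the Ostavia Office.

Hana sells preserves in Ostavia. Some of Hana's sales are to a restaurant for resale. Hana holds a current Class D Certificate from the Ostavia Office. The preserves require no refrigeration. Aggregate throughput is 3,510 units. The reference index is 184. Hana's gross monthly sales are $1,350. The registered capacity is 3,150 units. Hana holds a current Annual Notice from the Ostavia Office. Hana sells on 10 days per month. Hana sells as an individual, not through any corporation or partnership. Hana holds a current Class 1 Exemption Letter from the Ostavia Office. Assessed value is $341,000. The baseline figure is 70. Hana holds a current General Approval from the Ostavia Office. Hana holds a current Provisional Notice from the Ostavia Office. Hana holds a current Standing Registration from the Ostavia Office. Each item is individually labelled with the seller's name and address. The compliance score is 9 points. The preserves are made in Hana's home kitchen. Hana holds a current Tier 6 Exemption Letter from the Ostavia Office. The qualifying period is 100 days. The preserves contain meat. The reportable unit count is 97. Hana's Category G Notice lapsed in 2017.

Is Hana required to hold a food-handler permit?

Yes — Hana must hold a food-handler permit.

Exception (a) does not apply: the reportable unit count is 97, not below 97.
Exception (b)'s conditions are all satisfied: items are individually labelled; the number of selling days per month is 10, under the 13 limit; a current General Approval is held. Turning to paragraphs (h)–(i): (h) applies — a current Annual Notice is held. (i) does not operate here (the baseline figure is 70, not less than 57), so (h) stands. Exception (b) does not apply.
Exception (c) requires that assessed value is less than $315,000; but assessed value is $341,000, not less than $315,000, so (c) is unavailable.
Exception (d) fails — the Category G Notice is not current.
Exception (e): a current Class D Certificate is held; gross monthly sales are $1,350, below the $1,490 limit; the seller is a natural person — every condition holds. Turning to paragraphs (j)–(o): (j) operates against (e): the preserves contain meat. (k) is triggered (the compliance score is 9 points, below the 10 points limit), but is overridden by (l): (l) operates — some sales are to a restaurant for resale. (m), which would lift (l), does not operate here — the registered capacity is 3,150 units, not below 3,070 units. So (e) is unavailable.
No exception is made out. Hana falls within the general rule.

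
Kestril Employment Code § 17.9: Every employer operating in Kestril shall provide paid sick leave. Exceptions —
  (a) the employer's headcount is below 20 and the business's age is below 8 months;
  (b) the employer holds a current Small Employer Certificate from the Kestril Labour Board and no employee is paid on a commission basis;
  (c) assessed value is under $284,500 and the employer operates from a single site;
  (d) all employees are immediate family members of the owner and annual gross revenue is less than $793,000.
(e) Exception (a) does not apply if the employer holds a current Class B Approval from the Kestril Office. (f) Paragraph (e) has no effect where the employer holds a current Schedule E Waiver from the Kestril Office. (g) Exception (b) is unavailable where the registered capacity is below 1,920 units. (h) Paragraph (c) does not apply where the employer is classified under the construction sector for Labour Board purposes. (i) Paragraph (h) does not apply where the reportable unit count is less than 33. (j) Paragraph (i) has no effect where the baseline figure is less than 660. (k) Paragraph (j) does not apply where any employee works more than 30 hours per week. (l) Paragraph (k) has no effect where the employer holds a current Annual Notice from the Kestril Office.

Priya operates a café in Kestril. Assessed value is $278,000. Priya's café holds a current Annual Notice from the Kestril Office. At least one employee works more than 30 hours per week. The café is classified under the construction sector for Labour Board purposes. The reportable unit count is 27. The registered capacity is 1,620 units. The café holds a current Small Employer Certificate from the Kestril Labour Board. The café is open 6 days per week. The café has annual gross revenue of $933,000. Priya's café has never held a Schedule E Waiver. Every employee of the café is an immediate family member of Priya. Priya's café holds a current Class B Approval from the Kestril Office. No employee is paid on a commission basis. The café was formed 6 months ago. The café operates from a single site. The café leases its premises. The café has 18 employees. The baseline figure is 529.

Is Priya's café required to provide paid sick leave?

Yes — Priya's café must provide paid sick leave.

Exception (a)'s conditions are all satisfied: the employer's headcount is 18, below the 20 limit; the business's age is 6 months, below the 8 months limit. But: (e) operates — a current Class B Approval is held. (f) is inapplicable (there is no Schedule E Waiver in force), so (e) stands. Exception (a) does not apply.
Exception (b): a current Small Employer Certificate is held; no employee is paid on commission — every condition holds. However, paragraph (g) must be considered: (g) operates against (b): the registered capacity is 1,620 units, below the 1,920 units limit. Exception (b) does not apply.
Exception (c) is satisfied on its face — assessed value is $278,000, under the $284,500 limit; the employer operates from a single site. Turning to paragraphs (h)–(l): (h) is triggered — the café is classified under the construction sector. (i) would limit (h) — the reportable unit count is 27, less than the 33 limit — but (j) sets (i) aside: (j) is engaged — the baseline figure is 529, less than the 660 limit. (k) applies (at least one employee exceeds 30 hours/week), but is overridden by (l): (l) operates against (k): a current Annual Notice is held. So (c) is unavailable.
Exception (d) requires that annual gross revenue is less than $793,000; but annual gross revenue is $933,000, not less than $793,000, so (d) is unavailable.
Every exception is unavailable, so the rule governs.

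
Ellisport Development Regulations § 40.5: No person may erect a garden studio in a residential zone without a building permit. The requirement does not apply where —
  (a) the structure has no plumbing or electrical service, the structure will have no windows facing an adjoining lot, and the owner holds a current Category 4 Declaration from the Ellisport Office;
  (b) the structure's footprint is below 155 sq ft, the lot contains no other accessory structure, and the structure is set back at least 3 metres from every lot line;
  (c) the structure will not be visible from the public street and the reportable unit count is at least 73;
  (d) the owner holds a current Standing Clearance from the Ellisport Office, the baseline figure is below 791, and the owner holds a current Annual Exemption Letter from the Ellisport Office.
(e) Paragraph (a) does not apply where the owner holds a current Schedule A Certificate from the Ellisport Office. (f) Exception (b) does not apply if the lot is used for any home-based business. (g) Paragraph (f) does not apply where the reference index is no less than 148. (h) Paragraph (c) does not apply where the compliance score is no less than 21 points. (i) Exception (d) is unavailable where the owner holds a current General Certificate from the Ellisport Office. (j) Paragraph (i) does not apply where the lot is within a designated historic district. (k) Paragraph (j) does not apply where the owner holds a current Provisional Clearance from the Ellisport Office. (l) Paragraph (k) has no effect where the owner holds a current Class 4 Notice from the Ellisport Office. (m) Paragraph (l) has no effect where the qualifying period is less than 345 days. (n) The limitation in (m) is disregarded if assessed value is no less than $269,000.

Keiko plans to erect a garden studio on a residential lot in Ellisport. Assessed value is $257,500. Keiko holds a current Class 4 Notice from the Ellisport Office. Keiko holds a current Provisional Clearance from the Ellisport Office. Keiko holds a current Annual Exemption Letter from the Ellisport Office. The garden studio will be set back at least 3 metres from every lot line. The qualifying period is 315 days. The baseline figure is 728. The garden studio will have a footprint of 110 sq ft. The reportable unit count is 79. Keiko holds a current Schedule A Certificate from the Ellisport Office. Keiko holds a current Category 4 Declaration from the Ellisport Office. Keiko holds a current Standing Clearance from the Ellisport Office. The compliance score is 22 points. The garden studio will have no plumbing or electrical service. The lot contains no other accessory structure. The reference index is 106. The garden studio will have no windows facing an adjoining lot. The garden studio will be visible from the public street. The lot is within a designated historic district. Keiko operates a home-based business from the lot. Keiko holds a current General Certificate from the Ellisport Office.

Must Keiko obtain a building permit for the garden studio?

Yes — Keiko must obtain a building permit.

Exception (a): there is no plumbing or electrical service; no windows face an adjoining lot; a current Category 4 Declaration is held — every condition holds. But applying paragraph (e): (e) operates against (a): a current Schedule A Certificate is held. So (a) is unavailable.
Exception (b) is satisfied on its face — the structure's footprint is 110 sq ft, below the 155 sq ft limit; the lot has no other accessory structure; the setback is at least 3 m on every side. But applying paragraphs (f)–(g): (f) applies — a home-based business operates on the lot. (g) is not engaged (the reference index is 106, short of 148), so (f) stands. (b) is therefore removed.
Exception (c) requires that the structure will not be visible from the public street; but the structure will be visible from the street, so (c) is unavailable.
Exception (d)'s conditions are all satisfied: a current Standing Clearance is held; the baseline figure is 728, below the 791 limit; a current Annual Exemption Letter is held. But applying paragraphs (i)–(n): (i) operates against (d): a current General Certificate is held. (j) applies (the lot is in a historic district), but is set aside by (k): (k) operates against (j): a current Provisional Clearance is held. (l) is triggered (a current Class 4 Notice is held), but is set aside by (m): (m) operates against (l): the qualifying period is 315 days, less than the 345 days limit. (n), which would lift (m), is inapplicable — assessed value is $257,500, short of $269,000. Exception (d) does not apply.
No exception displaces § 40.5.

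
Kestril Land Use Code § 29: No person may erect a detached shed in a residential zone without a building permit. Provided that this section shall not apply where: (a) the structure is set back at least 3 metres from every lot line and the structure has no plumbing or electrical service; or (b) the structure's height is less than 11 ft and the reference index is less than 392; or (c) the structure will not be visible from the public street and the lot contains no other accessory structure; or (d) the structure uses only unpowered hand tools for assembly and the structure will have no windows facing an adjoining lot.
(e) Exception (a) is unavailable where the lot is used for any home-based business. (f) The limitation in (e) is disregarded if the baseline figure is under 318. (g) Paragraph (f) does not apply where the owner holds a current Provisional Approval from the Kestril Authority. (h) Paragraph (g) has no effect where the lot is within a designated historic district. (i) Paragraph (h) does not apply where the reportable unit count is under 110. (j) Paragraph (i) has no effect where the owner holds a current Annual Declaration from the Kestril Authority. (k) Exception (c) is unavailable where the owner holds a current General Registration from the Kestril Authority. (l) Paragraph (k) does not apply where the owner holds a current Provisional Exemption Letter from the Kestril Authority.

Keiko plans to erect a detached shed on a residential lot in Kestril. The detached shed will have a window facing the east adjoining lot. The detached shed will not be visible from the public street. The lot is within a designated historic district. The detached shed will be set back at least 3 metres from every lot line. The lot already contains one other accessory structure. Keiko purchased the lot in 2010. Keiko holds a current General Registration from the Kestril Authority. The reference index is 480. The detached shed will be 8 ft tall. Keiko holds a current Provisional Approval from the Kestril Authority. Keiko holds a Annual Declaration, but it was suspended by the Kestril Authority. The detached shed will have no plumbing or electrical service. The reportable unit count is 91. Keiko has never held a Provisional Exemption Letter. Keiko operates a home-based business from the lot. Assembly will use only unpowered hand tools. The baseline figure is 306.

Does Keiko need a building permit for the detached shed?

Yes — Keiko must obtain a building permit.

Exception (a): the setback is at least 3 m on every side; there is no plumbing or electrical service — every condition holds. However, paragraphs (e)–(j) must be considered: (e) operates — a home-based business operates on the lot. (f) would limit (e) — the baseline figure is 306, under the 318 limit — but (g) sets (f) aside: (g) operates against (f): a current Provisional Approval is held. (h) applies (the lot is in a historic district), but yields to (i): (i) applies — the reportable unit count is 91, under the 110 limit. (j), which would lift (i), is not engaged — there is no Annual Declaration in force. (a) is therefore removed.
Exception (b) requires that the reference index is less than 392; but the reference index is 480, not less than 392, so (b) is unavailable.
Exception (c) does not apply: the lot already has another accessory structure.
Exception (d) requires that the structure will have no windows facing an adjoining lot; but a window faces an adjoining lot, so (d) is unavailable.
Every exception is unavailable, so the rule governs.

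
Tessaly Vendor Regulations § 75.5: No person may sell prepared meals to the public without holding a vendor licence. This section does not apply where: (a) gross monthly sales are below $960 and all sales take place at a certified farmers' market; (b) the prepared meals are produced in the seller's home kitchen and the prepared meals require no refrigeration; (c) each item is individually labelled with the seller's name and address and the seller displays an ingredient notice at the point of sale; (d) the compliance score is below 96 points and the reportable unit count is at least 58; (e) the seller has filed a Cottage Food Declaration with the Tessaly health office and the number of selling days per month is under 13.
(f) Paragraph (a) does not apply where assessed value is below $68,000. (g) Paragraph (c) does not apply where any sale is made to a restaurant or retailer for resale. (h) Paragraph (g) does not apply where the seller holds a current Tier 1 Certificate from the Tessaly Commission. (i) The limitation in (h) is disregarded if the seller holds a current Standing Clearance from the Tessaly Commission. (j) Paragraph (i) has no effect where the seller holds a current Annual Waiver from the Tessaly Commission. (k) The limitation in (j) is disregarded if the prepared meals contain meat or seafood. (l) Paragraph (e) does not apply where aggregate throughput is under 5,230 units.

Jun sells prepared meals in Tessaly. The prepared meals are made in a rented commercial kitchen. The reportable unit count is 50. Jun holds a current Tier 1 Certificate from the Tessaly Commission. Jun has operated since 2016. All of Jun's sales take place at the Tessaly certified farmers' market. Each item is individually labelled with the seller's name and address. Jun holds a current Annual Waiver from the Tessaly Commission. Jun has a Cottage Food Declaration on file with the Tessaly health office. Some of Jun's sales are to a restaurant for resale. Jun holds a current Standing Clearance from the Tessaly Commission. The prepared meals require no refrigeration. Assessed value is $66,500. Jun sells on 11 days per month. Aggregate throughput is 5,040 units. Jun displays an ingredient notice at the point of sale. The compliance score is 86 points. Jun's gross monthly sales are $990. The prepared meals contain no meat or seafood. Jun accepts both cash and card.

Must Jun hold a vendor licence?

No — exception (c) applies; Jun is not required to hold a vendor licence.

Exception (a) does not apply: gross monthly sales are $990, not below $960.
Exception (b) fails — the prepared meals are made in a commercial kitchen, not a home kitchen.
Exception (c)'s conditions are all satisfied: items are individually labelled; an ingredient notice is displayed. Applying paragraphs (g)–(k): (g) would limit (c) — some sales are to a restaurant for resale — but (h) sets (g) aside: (h) applies — a current Tier 1 Certificate is held. (i) would limit (h) — a current Standing Clearance is held — but (j) sets (i) aside: (j) applies — a current Annual Waiver is held. (k) is inapplicable (the prepared meals contain no meat or seafood), so (j) stands. Exception (c) stands.
Exception (d) requires that the reportable unit count is at least 58; but the reportable unit count is 50, short of 58, so (d) is unavailable.
All of (e)'s requirements are met (a Cottage Food Declaration is on file; the number of selling days per month is 11, under the 13 limit). Turning to paragraph (l): (l) operates against (e): aggregate throughput is 5,040 units, under the 5,230 units limit. (e) is therefore removed.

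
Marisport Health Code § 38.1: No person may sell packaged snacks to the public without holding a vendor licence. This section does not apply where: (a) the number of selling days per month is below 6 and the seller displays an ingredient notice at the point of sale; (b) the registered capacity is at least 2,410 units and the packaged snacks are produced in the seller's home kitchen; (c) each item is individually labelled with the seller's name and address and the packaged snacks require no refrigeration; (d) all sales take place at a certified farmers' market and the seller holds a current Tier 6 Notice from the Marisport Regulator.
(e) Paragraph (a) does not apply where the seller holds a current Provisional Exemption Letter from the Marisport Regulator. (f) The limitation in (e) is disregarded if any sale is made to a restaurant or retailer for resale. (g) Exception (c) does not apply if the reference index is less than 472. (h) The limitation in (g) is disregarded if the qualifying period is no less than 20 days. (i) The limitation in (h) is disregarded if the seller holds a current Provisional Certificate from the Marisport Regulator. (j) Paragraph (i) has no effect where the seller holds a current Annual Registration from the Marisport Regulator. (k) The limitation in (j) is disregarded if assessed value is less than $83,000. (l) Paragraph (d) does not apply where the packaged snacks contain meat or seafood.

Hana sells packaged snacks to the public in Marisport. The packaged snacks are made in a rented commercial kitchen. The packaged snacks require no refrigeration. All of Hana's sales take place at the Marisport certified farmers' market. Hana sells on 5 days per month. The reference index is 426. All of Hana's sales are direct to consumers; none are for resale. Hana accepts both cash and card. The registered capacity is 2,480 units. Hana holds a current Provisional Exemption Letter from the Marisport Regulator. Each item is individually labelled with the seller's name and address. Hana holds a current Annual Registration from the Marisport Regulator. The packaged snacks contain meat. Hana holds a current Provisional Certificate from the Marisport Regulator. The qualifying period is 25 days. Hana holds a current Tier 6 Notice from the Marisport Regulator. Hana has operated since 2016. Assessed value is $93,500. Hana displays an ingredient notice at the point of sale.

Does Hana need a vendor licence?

Exception (a): the number of selling days per month is 5, below the 6 limit; an ingredient notice is displayed — every condition holds. However, paragraphs (e)–(f) must be considered: (e) operates against (a): a current Provisional Exemption Letter is held. (f), which would lift (e), is not triggered — no sales are for resale. So (a) is unavailable.
Exception (b) does not apply: the packaged snacks are made in a commercial kitchen, not a home kitchen.
Exception (c): items are individually labelled; the packaged snacks are shelf-stable — every condition holds. Under paragraphs (g)–(k): (g) would limit (c) — the reference index is 426, less than the 472 limit — but (h) sets (g) aside: (h) operates against (g): the qualifying period is 25 days, meeting the 20 days threshold. (i) is triggered (a current Provisional Certificate is held), but is set aside by (j): (j) applies — a current Annual Registration is held. (k), which would lift (j), is not engaged — assessed value is $93,500, not less than $83,000. (c) remains available.
All of (d)'s requirements are met (all sales are at a certified farmers' market; a current Tier 6 Notice is held). But: (l) operates — the packaged snacks contain meat. So (d) is unavailable.

No — exception (c) applies; Hana is not required to hold a vendor licence.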